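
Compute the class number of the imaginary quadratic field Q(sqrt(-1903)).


K = Q(sqrt(-1903)). d mod 4 = 1, so D = disc(K) = d = -1903
h(K) equals the number of primitive reduced positive-definite forms (a, b, c) = a*x^2 + b*x*y + c*y^2 with b^2 - 4ac = D,
where reduced means |b| <= a <= c, with b >= 0 whenever |b| = a or a = c, and primitive means gcd(a, b, c) = 1.
Reduced forces 3a^2 <= |D| = 1903, so 1 <= a <= 25; b must have the parity of D, and c = (b^2 - D)/(4a) must be an integer >= a.
Enumerate a = 1..25, b in [-a, a]:
  a=1: (1, 1, 476)  [1]
  a=2: (2, -1, 238), (2, 1, 238)  [2]
  a=3: none
  a=4: (4, -1, 119), (4, 1, 119)  [2]
  a=5..6: none
  a=7: (7, -1, 68), (7, 1, 68)  [2]
  a=8: (8, -7, 61), (8, 7, 61)  [2]
  a=9..10: none
  a=11: (11, 11, 46)  [1]
  a=12..13: none
  a=14: (14, -13, 37), (14, -1, 34), (14, 1, 34), (14, 13, 37)  [4]
  a=15: none
  a=16: (16, -9, 31), (16, 9, 31)  [2]
  a=17: (17, -1, 28), (17, 1, 28)  [2]
  a=18: none
  a=19: (19, -15, 28), (19, 15, 28)  [2]
  a=20..21: none
  a=22: (22, -11, 23), (22, 11, 23)  [2]
  a=23..25: none
Total reduced forms: 1 + 2 + 2 + 2 + 2 + 1 + 4 + 2 + 2 + 2 + 2 = 22
h = 22

22


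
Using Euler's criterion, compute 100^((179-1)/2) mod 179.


p = 179 is prime and the exponent is (p-1)/2 = 89, so by Euler's criterion 100^89 = (100/179) = +1 or -1 mod 179.
Compute by square-and-multiply:
  89 = 64 + 16 + 8 + 1 (binary 1011001)
  Repeated squaring mod 179: 100^1 = 100, 100^2 = 155, 100^4 = 39, 100^8 = 89, 100^16 = 45, 100^32 = 56, 100^64 = 93
  100^89 = 100^64 * 100^16 * 100^8 * 100^1 = 93 * 45 * 89 * 100 mod 179
    93 * 45 = 4185 = 68 mod 179
    68 * 89 = 6052 = 145 mod 179
    145 * 100 = 14500 = 1 mod 179
  100^89 = 1 mod 179
Result 1: 100 is a quadratic residue mod 179.
100^89 mod 179 = 1

1


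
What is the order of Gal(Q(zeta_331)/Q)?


|Gal(Q(zeta_331)/Q)| = phi(331)
= 330

330


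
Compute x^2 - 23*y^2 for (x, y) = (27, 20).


x^2 - d*y^2
= 27^2 - 23*20^2
= 729 - 9200
= -8471

-8471


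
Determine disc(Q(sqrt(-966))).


For K = Q(sqrt(d)) with d squarefree: disc(K) = d if d = 1 mod 4, and disc(K) = 4d if d = 2 or 3 mod 4.
Here d = -966, and d mod 4 = 2.
d = 2 mod 4, not 1 (O_K = Z[sqrt(d)]), so disc(K) = 4d = 4 * (-966) = -3864

-3864


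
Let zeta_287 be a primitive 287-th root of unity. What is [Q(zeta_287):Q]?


The degree equals Euler's totient phi(287).
287 = 7 * 41
phi(287) = 240

240


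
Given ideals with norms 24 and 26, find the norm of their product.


N(IJ) = N(I) * N(J)
= 24 * 26
= 624

624


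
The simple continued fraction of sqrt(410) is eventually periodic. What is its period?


Run the CF algorithm for sqrt(410).
a_0 = floor(sqrt(410)) = 20; set m_0=0, q_0=1.
Recurrence: m' = q*a - m,  q' = (d - m'^2)/q,  a' = floor((a_0 + m')/q').
  step 1: m=20, q=10, a=4
  step 2: m=20, q=1, a=40
a_2 = 2*a_0 = 40, so the period closes here.
sqrt(410) = [20; 4, 40]
Period length = 2

2


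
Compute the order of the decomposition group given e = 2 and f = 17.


|D_P| = e * f
= 2 * 17
= 34

34


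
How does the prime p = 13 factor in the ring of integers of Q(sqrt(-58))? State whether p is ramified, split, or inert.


K = Q(sqrt(-58)). Since d mod 4 = 2, disc(K) = -232.
Check p | disc: -232 mod 13 = 2.
p does not divide disc. Compute Legendre symbol (d/p):
7^((13-1)/2) mod 13 = -1
(d/p) = -1, so p is inert: (p) stays prime with e=1, f=2, g=1.
Therefore p is inert.

inert


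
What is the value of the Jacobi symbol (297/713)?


Compute (297/713) via quadratic reciprocity:
  reciprocity: (297/713) -> +(713/297)
  reduce: (119/297)
  reciprocity: (119/297) -> +(297/119)
  reduce: (59/119)
  reciprocity: (59/119) -> -(119/59)
  reduce: (1/59)
  (1/59) = 1
Product of signs = -1

-1


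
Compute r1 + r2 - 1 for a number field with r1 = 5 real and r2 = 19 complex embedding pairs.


By Dirichlet's unit theorem:
rank = r1 + r2 - 1
= 5 + 19 - 1
= 23

23


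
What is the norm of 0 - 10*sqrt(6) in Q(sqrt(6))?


N(a + b*sqrt(d)) = a^2 - d*b^2
= (0)^2 - (6)*(-10)^2
= 0 - 600
= -600

-600


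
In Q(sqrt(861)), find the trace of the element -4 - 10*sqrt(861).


Tr(a + b*sqrt(d)) = (a + b*sqrt(d)) + (a - b*sqrt(d)) = 2a
= 2 * (-4)
= -8

-8


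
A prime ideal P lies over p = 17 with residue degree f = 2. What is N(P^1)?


N(P^a) = p^(a*f)
= 17^(1*2)
= 17^2
= 289

289


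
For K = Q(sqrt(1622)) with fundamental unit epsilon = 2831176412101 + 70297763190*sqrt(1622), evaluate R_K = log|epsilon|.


epsilon = 2831176412101 + 70297763190*sqrt(1622)
= 5.6624e+12
R = ln(5.6624e+12)
= 29.3649

29.3649


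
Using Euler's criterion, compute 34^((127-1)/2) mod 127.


p = 127 is prime and the exponent is (p-1)/2 = 63, so by Euler's criterion 34^63 = (34/127) = +1 or -1 mod 127.
Compute by square-and-multiply:
  63 = 32 + 16 + 8 + 4 + 2 + 1 (binary 111111)
  Repeated squaring mod 127: 34^1 = 34, 34^2 = 13, 34^4 = 42, 34^8 = 113, 34^16 = 69, 34^32 = 62
  34^63 = 34^32 * 34^16 * 34^8 * 34^4 * 34^2 * 34^1 = 62 * 69 * 113 * 42 * 13 * 34 mod 127
    62 * 69 = 4278 = 87 mod 127
    87 * 113 = 9831 = 52 mod 127
    52 * 42 = 2184 = 25 mod 127
    25 * 13 = 325 = 71 mod 127
    71 * 34 = 2414 = 1 mod 127
  34^63 = 1 mod 127
Result 1: 34 is a quadratic residue mod 127.
34^63 mod 127 = 1

1


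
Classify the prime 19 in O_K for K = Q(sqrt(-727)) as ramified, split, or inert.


K = Q(sqrt(-727)). Since d mod 4 = 1, disc(K) = -727.
Check p | disc: -727 mod 19 = 14.
p does not divide disc. Compute Legendre symbol (d/p):
14^((19-1)/2) mod 19 = -1
(d/p) = -1, so p is inert: (p) stays prime with e=1, f=2, g=1.
Therefore p is inert.

inert


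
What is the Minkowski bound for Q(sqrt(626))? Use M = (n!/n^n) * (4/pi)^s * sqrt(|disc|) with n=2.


d = 626, d mod 4 = 2, so disc(K) = 4d = 2504; |disc(K)| = 2504
Real quadratic field, so n = 2, s = r2 = 0, r1 = 2
M = (n!/n^n) * (4/pi)^s * sqrt(|disc(K)|) = (2!/2^2) * (4/pi)^0 * sqrt(2504)
= 0.5 * 1.000000 * 50.039984
= 25.0200

25.0200


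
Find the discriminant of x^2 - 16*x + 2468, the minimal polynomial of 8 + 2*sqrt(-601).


The element 8 + 2*sqrt(-601) has minimal polynomial:
x^2 - 16*x + 2468
Discriminant = (-16)^2 - 4*(2468)
= 256 - 9872
= -9616

-9616


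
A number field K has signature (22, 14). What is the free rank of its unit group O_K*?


By Dirichlet's unit theorem:
rank = r1 + r2 - 1
= 22 + 14 - 1
= 35

35


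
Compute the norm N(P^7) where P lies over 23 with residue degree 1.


N(P^a) = p^(a*f)
= 23^(7*1)
= 23^7
= 3404825447

3404825447


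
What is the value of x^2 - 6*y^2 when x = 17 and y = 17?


x^2 - d*y^2
= 17^2 - 6*17^2
= 289 - 1734
= -1445

-1445


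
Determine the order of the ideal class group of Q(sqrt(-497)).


K = Q(sqrt(-497)). d mod 4 = 3, so D = disc(K) = 4d = -1988
h(K) equals the number of primitive reduced positive-definite forms (a, b, c) = a*x^2 + b*x*y + c*y^2 with b^2 - 4ac = D,
where reduced means |b| <= a <= c, with b >= 0 whenever |b| = a or a = c, and primitive means gcd(a, b, c) = 1.
Reduced forces 3a^2 <= |D| = 1988, so 1 <= a <= 25; b must have the parity of D, and c = (b^2 - D)/(4a) must be an integer >= a.
Enumerate a = 1..25, b in [-a, a]:
  a=1: (1, 0, 497)  [1]
  a=2: (2, 2, 249)  [1]
  a=3: (3, -2, 166), (3, 2, 166)  [2]
  a=4..5: none
  a=6: (6, -2, 83), (6, 2, 83)  [2]
  a=7: (7, 0, 71)  [1]
  a=8: none
  a=9: (9, -8, 57), (9, 8, 57)  [2]
  a=10: none
  a=11: (11, -6, 46), (11, 6, 46)  [2]
  a=12: none
  a=13: (13, -12, 41), (13, 12, 41)  [2]
  a=14: (14, 14, 39)  [1]
  a=15..16: none
  a=17: (17, -16, 33), (17, 16, 33)  [2]
  a=18: (18, -10, 29), (18, 10, 29)  [2]
  a=19: (19, -8, 27), (19, 8, 27)  [2]
  a=20: none
  a=21: (21, -14, 26), (21, 14, 26)  [2]
  a=22: (22, -6, 23), (22, 6, 23)  [2]
  a=23..25: none
Total reduced forms: 1 + 1 + 2 + 2 + 1 + 2 + 2 + 2 + 1 + 2 + 2 + 2 + 2 + 2 = 24
h = 24

24


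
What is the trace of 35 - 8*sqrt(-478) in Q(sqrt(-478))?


Tr(a + b*sqrt(d)) = (a + b*sqrt(d)) + (a - b*sqrt(d)) = 2a
= 2 * (35)
= 70

70


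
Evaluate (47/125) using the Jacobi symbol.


Compute (47/125) via quadratic reciprocity:
  reciprocity: (47/125) -> +(125/47)
  reduce: (31/47)
  reciprocity: (31/47) -> -(47/31)
  reduce: (16/31)
  pull out 2: (2/31) = +1  (since 31 mod 8 = 7)
  pull out 2: (2/31) = +1  (since 31 mod 8 = 7)
  pull out 2: (2/31) = +1  (since 31 mod 8 = 7)
  pull out 2: (2/31) = +1  (since 31 mod 8 = 7)
  (1/31) = 1
Product of signs = -1

-1


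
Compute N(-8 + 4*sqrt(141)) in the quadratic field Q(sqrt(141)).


N(a + b*sqrt(d)) = a^2 - d*b^2
= (-8)^2 - (141)*(4)^2
= 64 - 2256
= -2192

-2192


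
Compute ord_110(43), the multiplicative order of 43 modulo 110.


We want ord_110(43), the smallest k >= 1 with 43^k = 1 mod 110.
n = 110 = 2 * 5 * 11, phi(110) = 40; the order divides phi(n).
Divisors of 40: 1, 2, 4, 5, 8, 10, 20, 40
Repeated squaring mod 110: 43^1 = 43, 43^2 = 89, 43^4 = 1, 43^8 = 1, 43^16 = 1, 43^32 = 1
Test divisors in increasing order:
  k=1: 43^1 = 43 mod 110
  k=2: 43^2 = 89 mod 110
  k=4: 43^4 = 1 mod 110  <- first divisor giving 1
Order = 4

4


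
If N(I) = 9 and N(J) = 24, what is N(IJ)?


N(IJ) = N(I) * N(J)
= 9 * 24
= 216

216


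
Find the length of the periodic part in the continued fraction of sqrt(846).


Run the CF algorithm for sqrt(846).
a_0 = floor(sqrt(846)) = 29; set m_0=0, q_0=1.
Recurrence: m' = q*a - m,  q' = (d - m'^2)/q,  a' = floor((a_0 + m')/q').
  step 1: m=29, q=5, a=11
  step 2: m=26, q=34, a=1
  step 3: m=8, q=23, a=1
  step 4: m=15, q=27, a=1
  step 5: m=12, q=26, a=1
  step 6: m=14, q=25, a=1
  step 7: m=11, q=29, a=1
  step 8: m=18, q=18, a=2
  step 9: m=18, q=29, a=1
  step 10: m=11, q=25, a=1
  step 11: m=14, q=26, a=1
  step 12: m=12, q=27, a=1
  step 13: m=15, q=23, a=1
  step 14: m=8, q=34, a=1
  step 15: m=26, q=5, a=11
  step 16: m=29, q=1, a=58
a_16 = 2*a_0 = 58, so the period closes here.
sqrt(846) = [29; 11, 1, 1, 1, 1, 1, 1, 2, 1, 1, 1, 1, 1, 1, 11, 58]
Period length = 16

16


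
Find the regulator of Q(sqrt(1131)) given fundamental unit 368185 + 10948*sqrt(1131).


epsilon = 368185 + 10948*sqrt(1131)
= 736370.0000
R = ln(736370.0000)
= 13.5095

13.5095


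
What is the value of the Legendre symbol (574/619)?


p = 619 is prime, so compute (574/619) with the reciprocity algorithm (Jacobi-symbol steps: pull out 2s via (2/n), flip via reciprocity, reduce):
  pull out 2: (2/619) = -1  (since 619 mod 8 = 3)
  reciprocity: (287/619) -> -(619/287)
  reduce: (45/287)
  reciprocity: (45/287) -> +(287/45)
  reduce: (17/45)
  reciprocity: (17/45) -> +(45/17)
  reduce: (11/17)
  reciprocity: (11/17) -> +(17/11)
  reduce: (6/11)
  pull out 2: (2/11) = -1  (since 11 mod 8 = 3)
  reciprocity: (3/11) -> -(11/3)
  reduce: (2/3)
  pull out 2: (2/3) = -1  (since 3 mod 8 = 3)
  (1/3) = 1
Product of signs = -1
(574/619) = -1

-1


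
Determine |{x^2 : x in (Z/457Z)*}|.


For prime p, the number of non-zero quadratic residues is (p-1)/2.
= (457-1)/2
= 228

228


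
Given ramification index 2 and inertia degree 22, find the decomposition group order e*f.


|D_P| = e * f
= 2 * 22
= 44

44


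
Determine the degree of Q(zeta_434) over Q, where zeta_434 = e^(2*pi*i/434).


The degree equals Euler's totient phi(434).
434 = 2 * 7 * 31
phi(434) = 180

180


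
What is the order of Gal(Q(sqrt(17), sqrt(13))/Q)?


The 2 square roots of distinct primes are multiplicatively independent over Q,
so [K:Q] = 2^2 and Gal(K/Q) is isomorphic to (Z/2Z)^2.
|Gal| = 2^2 = 4

4


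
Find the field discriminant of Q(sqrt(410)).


For K = Q(sqrt(d)) with d squarefree: disc(K) = d if d = 1 mod 4, and disc(K) = 4d if d = 2 or 3 mod 4.
Here d = 410, and d mod 4 = 2.
d = 2 mod 4, not 1 (O_K = Z[sqrt(d)]), so disc(K) = 4d = 4 * (410) = 1640

1640


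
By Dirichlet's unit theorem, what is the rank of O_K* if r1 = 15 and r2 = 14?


By Dirichlet's unit theorem:
rank = r1 + r2 - 1
= 15 + 14 - 1
= 28

28


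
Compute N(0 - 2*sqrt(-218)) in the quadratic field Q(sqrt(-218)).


N(a + b*sqrt(d)) = a^2 - d*b^2
= (0)^2 - (-218)*(-2)^2
= 0 + 872
= 872

872


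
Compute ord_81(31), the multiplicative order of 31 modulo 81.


We want ord_81(31), the smallest k >= 1 with 31^k = 1 mod 81.
n = 81 = 3^4, phi(81) = 54; the order divides phi(n).
Divisors of 54: 1, 2, 3, 6, 9, 18, 27, 54
Repeated squaring mod 81: 31^1 = 31, 31^2 = 70, 31^4 = 40, 31^8 = 61, 31^16 = 76, 31^32 = 25
Test divisors in increasing order:
  k=1: 31^1 = 31 mod 81
  k=2: 31^2 = 70 mod 81
  k=3: 31^3 = 70 * 31 = 64 mod 81
  k=6: 31^6 = 40 * 70 = 46 mod 81
  k=9: 31^9 = 61 * 31 = 28 mod 81
  k=18: 31^18 = 76 * 70 = 55 mod 81
  k=27: 31^27 = 76 * 61 * 70 * 31 = 1 mod 81  <- first divisor giving 1
Order = 27

27


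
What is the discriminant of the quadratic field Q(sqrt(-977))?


For K = Q(sqrt(d)) with d squarefree: disc(K) = d if d = 1 mod 4, and disc(K) = 4d if d = 2 or 3 mod 4.
Here d = -977, and d mod 4 = 3.
d = 3 mod 4, not 1 (O_K = Z[sqrt(d)]), so disc(K) = 4d = 4 * (-977) = -3908

-3908


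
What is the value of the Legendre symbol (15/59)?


p = 59 is prime, so compute (15/59) with the reciprocity algorithm (Jacobi-symbol steps: pull out 2s via (2/n), flip via reciprocity, reduce):
  reciprocity: (15/59) -> -(59/15)
  reduce: (14/15)
  pull out 2: (2/15) = +1  (since 15 mod 8 = 7)
  reciprocity: (7/15) -> -(15/7)
  reduce: (1/7)
  (1/7) = 1
Product of signs = 1
(15/59) = 1

1


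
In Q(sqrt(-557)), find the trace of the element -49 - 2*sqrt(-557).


Tr(a + b*sqrt(d)) = (a + b*sqrt(d)) + (a - b*sqrt(d)) = 2a
= 2 * (-49)
= -98

-98


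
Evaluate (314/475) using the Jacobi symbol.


Compute (314/475) via quadratic reciprocity:
  pull out 2: (2/475) = -1  (since 475 mod 8 = 3)
  reciprocity: (157/475) -> +(475/157)
  reduce: (4/157)
  pull out 2: (2/157) = -1  (since 157 mod 8 = 5)
  pull out 2: (2/157) = -1  (since 157 mod 8 = 5)
  (1/157) = 1
Product of signs = -1

-1


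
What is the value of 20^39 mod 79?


p = 79 is prime and the exponent is (p-1)/2 = 39, so by Euler's criterion 20^39 = (20/79) = +1 or -1 mod 79.
Compute by square-and-multiply:
  39 = 32 + 4 + 2 + 1 (binary 100111)
  Repeated squaring mod 79: 20^1 = 20, 20^2 = 5, 20^4 = 25, 20^8 = 72, 20^16 = 49, 20^32 = 31
  20^39 = 20^32 * 20^4 * 20^2 * 20^1 = 31 * 25 * 5 * 20 mod 79
    31 * 25 = 775 = 64 mod 79
    64 * 5 = 320 = 4 mod 79
    4 * 20 = 80 = 1 mod 79
  20^39 = 1 mod 79
Result 1: 20 is a quadratic residue mod 79.
20^39 mod 79 = 1

1


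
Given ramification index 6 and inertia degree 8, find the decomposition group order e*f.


|D_P| = e * f
= 6 * 8
= 48

48


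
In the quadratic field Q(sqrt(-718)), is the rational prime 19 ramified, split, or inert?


K = Q(sqrt(-718)). Since d mod 4 = 2, disc(K) = -2872.
Check p | disc: -2872 mod 19 = 16.
p does not divide disc. Compute Legendre symbol (d/p):
4^((19-1)/2) mod 19 = 1
(d/p) = 1, so p splits: (p) = P*P' with e=1, f=1, g=2.
Therefore p is split.

split


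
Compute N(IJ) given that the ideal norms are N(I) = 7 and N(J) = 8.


N(IJ) = N(I) * N(J)
= 7 * 8
= 56

56


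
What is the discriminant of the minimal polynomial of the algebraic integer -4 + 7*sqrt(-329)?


The element -4 + 7*sqrt(-329) has minimal polynomial:
x^2 + 8*x + 16137
Discriminant = (8)^2 - 4*(16137)
= 64 - 64548
= -64484

-64484


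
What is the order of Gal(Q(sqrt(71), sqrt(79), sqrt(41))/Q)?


The 3 square roots of distinct primes are multiplicatively independent over Q,
so [K:Q] = 2^3 and Gal(K/Q) is isomorphic to (Z/2Z)^3.
|Gal| = 2^3 = 8

8


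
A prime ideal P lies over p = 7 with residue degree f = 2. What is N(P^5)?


N(P^a) = p^(a*f)
= 7^(5*2)
= 7^10
= 282475249

282475249


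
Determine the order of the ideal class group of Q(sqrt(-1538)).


K = Q(sqrt(-1538)). d mod 4 = 2, so D = disc(K) = 4d = -6152
h(K) equals the number of primitive reduced positive-definite forms (a, b, c) = a*x^2 + b*x*y + c*y^2 with b^2 - 4ac = D,
where reduced means |b| <= a <= c, with b >= 0 whenever |b| = a or a = c, and primitive means gcd(a, b, c) = 1.
Reduced forces 3a^2 <= |D| = 6152, so 1 <= a <= 45; b must have the parity of D, and c = (b^2 - D)/(4a) must be an integer >= a.
Enumerate a = 1..45, b in [-a, a]:
  a=1: (1, 0, 1538)  [1]
  a=2: (2, 0, 769)  [1]
  a=3: (3, -2, 513), (3, 2, 513)  [2]
  a=4..5: none
  a=6: (6, -4, 257), (6, 4, 257)  [2]
  a=7: (7, -6, 221), (7, 6, 221)  [2]
  a=8: none
  a=9: (9, -2, 171), (9, 2, 171)  [2]
  a=10..12: none
  a=13: (13, -6, 119), (13, 6, 119)  [2]
  a=14: (14, -8, 111), (14, 8, 111)  [2]
  a=15..16: none
  a=17: (17, -6, 91), (17, 6, 91)  [2]
  a=18: (18, -16, 89), (18, 16, 89)  [2]
  a=19: (19, -2, 81), (19, 2, 81)  [2]
  a=20: none
  a=21: (21, -20, 78), (21, -8, 74), (21, 8, 74), (21, 20, 78)  [4]
  a=22: none
  a=23: (23, -14, 69), (23, 14, 69)  [2]
  a=24..25: none
  a=26: (26, -20, 63), (26, 20, 63)  [2]
  a=27: (27, -2, 57), (27, 2, 57)  [2]
  a=28: none
  a=29: (29, -24, 58), (29, 24, 58)  [2]
  a=30..33: none
  a=34: (34, -28, 51), (34, 28, 51)  [2]
  a=35..36: none
  a=37: (37, -8, 42), (37, 8, 42)  [2]
  a=38: (38, -36, 49), (38, 36, 49)  [2]
  a=39: (39, -32, 46), (39, -20, 42), (39, 20, 42), (39, 32, 46)  [4]
  a=40: none
  a=41: (41, -30, 43), (41, 30, 43)  [2]
  a=42..45: none
Total reduced forms: 1 + 1 + 2 + 2 + 2 + 2 + 2 + 2 + 2 + 2 + 2 + 4 + 2 + 2 + 2 + 2 + 2 + 2 + 2 + 4 + 2 = 44
h = 44

44


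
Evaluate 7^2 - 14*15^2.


x^2 - d*y^2
= 7^2 - 14*15^2
= 49 - 3150
= -3101

-3101


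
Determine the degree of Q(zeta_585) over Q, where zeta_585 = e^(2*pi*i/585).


The degree equals Euler's totient phi(585).
585 = 3^2 * 5 * 13
phi(585) = 288

288


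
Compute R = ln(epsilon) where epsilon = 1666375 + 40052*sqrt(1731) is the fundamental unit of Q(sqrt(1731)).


epsilon = 1666375 + 40052*sqrt(1731)
= 3.3327e+06
R = ln(3.3327e+06)
= 15.0193

15.0193


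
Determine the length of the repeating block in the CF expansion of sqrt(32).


Run the CF algorithm for sqrt(32).
a_0 = floor(sqrt(32)) = 5; set m_0=0, q_0=1.
Recurrence: m' = q*a - m,  q' = (d - m'^2)/q,  a' = floor((a_0 + m')/q').
  step 1: m=5, q=7, a=1
  step 2: m=2, q=4, a=1
  step 3: m=2, q=7, a=1
  step 4: m=5, q=1, a=10
a_4 = 2*a_0 = 10, so the period closes here.
sqrt(32) = [5; 1, 1, 1, 10]
Period length = 4

4


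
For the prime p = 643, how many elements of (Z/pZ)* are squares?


For prime p, the number of non-zero quadratic residues is (p-1)/2.
= (643-1)/2
= 321

321


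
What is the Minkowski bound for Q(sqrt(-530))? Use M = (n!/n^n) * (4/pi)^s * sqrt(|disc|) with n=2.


d = -530, d mod 4 = 2, so disc(K) = 4d = -2120; |disc(K)| = 2120
Imaginary quadratic field, so n = 2, s = r2 = 1, r1 = 0
M = (n!/n^n) * (4/pi)^s * sqrt(|disc(K)|) = (2!/2^2) * (4/pi)^1 * sqrt(2120)
= 0.5 * 1.273240 * 46.043458
= 29.3122

29.3122


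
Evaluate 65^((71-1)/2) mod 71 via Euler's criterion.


p = 71 is prime and the exponent is (p-1)/2 = 35, so by Euler's criterion 65^35 = (65/71) = +1 or -1 mod 71.
Compute by square-and-multiply:
  35 = 32 + 2 + 1 (binary 100011)
  Repeated squaring mod 71: 65^1 = 65, 65^2 = 36, 65^4 = 18, 65^8 = 40, 65^16 = 38, 65^32 = 24
  65^35 = 65^32 * 65^2 * 65^1 = 24 * 36 * 65 mod 71
    24 * 36 = 864 = 12 mod 71
    12 * 65 = 780 = 70 mod 71
  65^35 = 70 mod 71
Result 70 = p - 1 = -1 mod 71: 65 is a quadratic non-residue mod 71. As a residue in [0, p-1] the value is 70.
65^35 mod 71 = 70

70


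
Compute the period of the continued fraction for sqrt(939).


Run the CF algorithm for sqrt(939).
a_0 = floor(sqrt(939)) = 30; set m_0=0, q_0=1.
Recurrence: m' = q*a - m,  q' = (d - m'^2)/q,  a' = floor((a_0 + m')/q').
  step 1: m=30, q=39, a=1
  step 2: m=9, q=22, a=1
  step 3: m=13, q=35, a=1
  step 4: m=22, q=13, a=4
  step 5: m=30, q=3, a=20
  step 6: m=30, q=13, a=4
  step 7: m=22, q=35, a=1
  step 8: m=13, q=22, a=1
  step 9: m=9, q=39, a=1
  step 10: m=30, q=1, a=60
a_10 = 2*a_0 = 60, so the period closes here.
sqrt(939) = [30; 1, 1, 1, 4, 20, 4, 1, 1, 1, 60]
Period length = 10

10


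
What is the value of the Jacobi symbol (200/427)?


Compute (200/427) via quadratic reciprocity:
  pull out 2: (2/427) = -1  (since 427 mod 8 = 3)
  pull out 2: (2/427) = -1  (since 427 mod 8 = 3)
  pull out 2: (2/427) = -1  (since 427 mod 8 = 3)
  reciprocity: (25/427) -> +(427/25)
  reduce: (2/25)
  pull out 2: (2/25) = +1  (since 25 mod 8 = 1)
  (1/25) = 1
Product of signs = -1

-1


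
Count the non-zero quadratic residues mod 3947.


For prime p, the number of non-zero quadratic residues is (p-1)/2.
= (3947-1)/2
= 1973

1973


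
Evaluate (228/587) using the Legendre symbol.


p = 587 is prime, so compute (228/587) with the reciprocity algorithm (Jacobi-symbol steps: pull out 2s via (2/n), flip via reciprocity, reduce):
  pull out 2: (2/587) = -1  (since 587 mod 8 = 3)
  pull out 2: (2/587) = -1  (since 587 mod 8 = 3)
  reciprocity: (57/587) -> +(587/57)
  reduce: (17/57)
  reciprocity: (17/57) -> +(57/17)
  reduce: (6/17)
  pull out 2: (2/17) = +1  (since 17 mod 8 = 1)
  reciprocity: (3/17) -> +(17/3)
  reduce: (2/3)
  pull out 2: (2/3) = -1  (since 3 mod 8 = 3)
  (1/3) = 1
Product of signs = -1
(228/587) = -1

-1


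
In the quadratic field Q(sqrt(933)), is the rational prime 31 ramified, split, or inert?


K = Q(sqrt(933)). Since d mod 4 = 1, disc(K) = 933.
Check p | disc: 933 mod 31 = 3.
p does not divide disc. Compute Legendre symbol (d/p):
3^((31-1)/2) mod 31 = -1
(d/p) = -1, so p is inert: (p) stays prime with e=1, f=2, g=1.
Therefore p is inert.

inert


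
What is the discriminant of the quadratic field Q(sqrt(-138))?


For K = Q(sqrt(d)) with d squarefree: disc(K) = d if d = 1 mod 4, and disc(K) = 4d if d = 2 or 3 mod 4.
Here d = -138, and d mod 4 = 2.
d = 2 mod 4, not 1 (O_K = Z[sqrt(d)]), so disc(K) = 4d = 4 * (-138) = -552

-552


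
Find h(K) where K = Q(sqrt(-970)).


K = Q(sqrt(-970)). d mod 4 = 2, so D = disc(K) = 4d = -3880
h(K) equals the number of primitive reduced positive-definite forms (a, b, c) = a*x^2 + b*x*y + c*y^2 with b^2 - 4ac = D,
where reduced means |b| <= a <= c, with b >= 0 whenever |b| = a or a = c, and primitive means gcd(a, b, c) = 1.
Reduced forces 3a^2 <= |D| = 3880, so 1 <= a <= 35; b must have the parity of D, and c = (b^2 - D)/(4a) must be an integer >= a.
Enumerate a = 1..35, b in [-a, a]:
  a=1: (1, 0, 970)  [1]
  a=2: (2, 0, 485)  [1]
  a=3..4: none
  a=5: (5, 0, 194)  [1]
  a=6..9: none
  a=10: (10, 0, 97)  [1]
  a=11: (11, -6, 89), (11, 6, 89)  [2]
  a=12..16: none
  a=17: (17, -8, 58), (17, 8, 58)  [2]
  a=18..21: none
  a=22: (22, -16, 47), (22, 16, 47)  [2]
  a=23..28: none
  a=29: (29, -8, 34), (29, 8, 34)  [2]
  a=30..35: none
Total reduced forms: 1 + 1 + 1 + 1 + 2 + 2 + 2 + 2 = 12
h = 12

12


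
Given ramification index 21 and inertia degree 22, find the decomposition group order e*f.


|D_P| = e * f
= 21 * 22
= 462

462


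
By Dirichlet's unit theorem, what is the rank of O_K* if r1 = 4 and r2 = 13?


By Dirichlet's unit theorem:
rank = r1 + r2 - 1
= 4 + 13 - 1
= 16

16


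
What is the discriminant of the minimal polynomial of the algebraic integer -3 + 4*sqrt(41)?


The element -3 + 4*sqrt(41) has minimal polynomial:
x^2 + 6*x - 647
Discriminant = (6)^2 - 4*(-647)
= 36 + 2588
= 2624

2624


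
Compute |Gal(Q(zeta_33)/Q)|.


|Gal(Q(zeta_33)/Q)| = phi(33)
= 20

20


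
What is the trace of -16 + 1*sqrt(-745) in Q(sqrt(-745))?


Tr(a + b*sqrt(d)) = (a + b*sqrt(d)) + (a - b*sqrt(d)) = 2a
= 2 * (-16)
= -32

-32


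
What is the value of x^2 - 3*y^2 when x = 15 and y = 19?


x^2 - d*y^2
= 15^2 - 3*19^2
= 225 - 1083
= -858

-858


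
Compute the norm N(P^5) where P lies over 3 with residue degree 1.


N(P^a) = p^(a*f)
= 3^(5*1)
= 3^5
= 243

243


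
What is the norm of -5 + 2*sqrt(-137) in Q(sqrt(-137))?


N(a + b*sqrt(d)) = a^2 - d*b^2
= (-5)^2 - (-137)*(2)^2
= 25 + 548
= 573

573


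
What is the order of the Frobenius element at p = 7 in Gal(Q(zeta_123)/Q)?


The Frobenius at p in Gal(Q(zeta_n)/Q) = (Z/nZ)* is the class of p, so its order is ord_123(7), the smallest k >= 1 with 7^k = 1 mod 123.
n = 123 = 3 * 41, phi(123) = 80; the order divides phi(n).
Divisors of 80: 1, 2, 4, 5, 8, 10, 16, 20, 40, 80
Repeated squaring mod 123: 7^1 = 7, 7^2 = 49, 7^4 = 64, 7^8 = 37, 7^16 = 16, 7^32 = 10, 7^64 = 100
Test divisors in increasing order:
  k=1: 7^1 = 7 mod 123
  k=2: 7^2 = 49 mod 123
  k=4: 7^4 = 64 mod 123
  k=5: 7^5 = 64 * 7 = 79 mod 123
  k=8: 7^8 = 37 mod 123
  k=10: 7^10 = 37 * 49 = 91 mod 123
  k=16: 7^16 = 16 mod 123
  k=20: 7^20 = 16 * 64 = 40 mod 123
  k=40: 7^40 = 10 * 37 = 1 mod 123  <- first divisor giving 1
Order = 40

40


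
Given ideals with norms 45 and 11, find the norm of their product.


N(IJ) = N(I) * N(J)
= 45 * 11
= 495

495


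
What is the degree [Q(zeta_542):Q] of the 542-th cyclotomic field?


The degree equals Euler's totient phi(542).
542 = 2 * 271
phi(542) = 270

270


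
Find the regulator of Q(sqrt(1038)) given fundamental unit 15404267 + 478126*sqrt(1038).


epsilon = 15404267 + 478126*sqrt(1038)
= 3.0809e+07
R = ln(3.0809e+07)
= 17.2433

17.2433


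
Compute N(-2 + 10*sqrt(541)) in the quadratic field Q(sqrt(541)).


N(a + b*sqrt(d)) = a^2 - d*b^2
= (-2)^2 - (541)*(10)^2
= 4 - 54100
= -54096

-54096


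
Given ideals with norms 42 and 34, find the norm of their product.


N(IJ) = N(I) * N(J)
= 42 * 34
= 1428

1428


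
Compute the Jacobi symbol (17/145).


Compute (17/145) via quadratic reciprocity:
  reciprocity: (17/145) -> +(145/17)
  reduce: (9/17)
  reciprocity: (9/17) -> +(17/9)
  reduce: (8/9)
  pull out 2: (2/9) = +1  (since 9 mod 8 = 1)
  pull out 2: (2/9) = +1  (since 9 mod 8 = 1)
  pull out 2: (2/9) = +1  (since 9 mod 8 = 1)
  (1/9) = 1
Product of signs = 1

1


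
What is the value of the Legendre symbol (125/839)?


p = 839 is prime, so compute (125/839) with the reciprocity algorithm (Jacobi-symbol steps: pull out 2s via (2/n), flip via reciprocity, reduce):
  reciprocity: (125/839) -> +(839/125)
  reduce: (89/125)
  reciprocity: (89/125) -> +(125/89)
  reduce: (36/89)
  pull out 2: (2/89) = +1  (since 89 mod 8 = 1)
  pull out 2: (2/89) = +1  (since 89 mod 8 = 1)
  reciprocity: (9/89) -> +(89/9)
  reduce: (8/9)
  pull out 2: (2/9) = +1  (since 9 mod 8 = 1)
  pull out 2: (2/9) = +1  (since 9 mod 8 = 1)
  pull out 2: (2/9) = +1  (since 9 mod 8 = 1)
  (1/9) = 1
Product of signs = 1
(125/839) = 1

1


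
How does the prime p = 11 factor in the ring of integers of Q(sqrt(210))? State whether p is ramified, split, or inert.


K = Q(sqrt(210)). Since d mod 4 = 2, disc(K) = 840.
Check p | disc: 840 mod 11 = 4.
p does not divide disc. Compute Legendre symbol (d/p):
1^((11-1)/2) mod 11 = 1
(d/p) = 1, so p splits: (p) = P*P' with e=1, f=1, g=2.
Therefore p is split.

split


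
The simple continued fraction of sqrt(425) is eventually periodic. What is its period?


Run the CF algorithm for sqrt(425).
a_0 = floor(sqrt(425)) = 20; set m_0=0, q_0=1.
Recurrence: m' = q*a - m,  q' = (d - m'^2)/q,  a' = floor((a_0 + m')/q').
  step 1: m=20, q=25, a=1
  step 2: m=5, q=16, a=1
  step 3: m=11, q=19, a=1
  step 4: m=8, q=19, a=1
  step 5: m=11, q=16, a=1
  step 6: m=5, q=25, a=1
  step 7: m=20, q=1, a=40
a_7 = 2*a_0 = 40, so the period closes here.
sqrt(425) = [20; 1, 1, 1, 1, 1, 1, 40]
Period length = 7

7


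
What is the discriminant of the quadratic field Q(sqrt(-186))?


For K = Q(sqrt(d)) with d squarefree: disc(K) = d if d = 1 mod 4, and disc(K) = 4d if d = 2 or 3 mod 4.
Here d = -186, and d mod 4 = 2.
d = 2 mod 4, not 1 (O_K = Z[sqrt(d)]), so disc(K) = 4d = 4 * (-186) = -744

-744


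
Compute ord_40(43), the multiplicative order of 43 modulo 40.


We want ord_40(43), the smallest k >= 1 with 43^k = 1 mod 40.
n = 40 = 2^3 * 5, phi(40) = 16; the order divides phi(n).
Divisors of 16: 1, 2, 4, 8, 16
Repeated squaring mod 40: 43^1 = 3, 43^2 = 9, 43^4 = 1, 43^8 = 1, 43^16 = 1
Test divisors in increasing order:
  k=1: 43^1 = 3 mod 40
  k=2: 43^2 = 9 mod 40
  k=4: 43^4 = 1 mod 40  <- first divisor giving 1
Order = 4

4


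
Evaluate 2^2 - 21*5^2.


x^2 - d*y^2
= 2^2 - 21*5^2
= 4 - 525
= -521

-521


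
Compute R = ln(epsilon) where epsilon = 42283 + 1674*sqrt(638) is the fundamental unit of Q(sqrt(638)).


epsilon = 42283 + 1674*sqrt(638)
= 84566.0000
R = ln(84566.0000)
= 11.3453

11.3453


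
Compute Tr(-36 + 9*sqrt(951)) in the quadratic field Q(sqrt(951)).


Tr(a + b*sqrt(d)) = (a + b*sqrt(d)) + (a - b*sqrt(d)) = 2a
= 2 * (-36)
= -72

-72


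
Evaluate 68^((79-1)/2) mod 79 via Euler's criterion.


p = 79 is prime and the exponent is (p-1)/2 = 39, so by Euler's criterion 68^39 = (68/79) = +1 or -1 mod 79.
Compute by square-and-multiply:
  39 = 32 + 4 + 2 + 1 (binary 100111)
  Repeated squaring mod 79: 68^1 = 68, 68^2 = 42, 68^4 = 26, 68^8 = 44, 68^16 = 40, 68^32 = 20
  68^39 = 68^32 * 68^4 * 68^2 * 68^1 = 20 * 26 * 42 * 68 mod 79
    20 * 26 = 520 = 46 mod 79
    46 * 42 = 1932 = 36 mod 79
    36 * 68 = 2448 = 78 mod 79
  68^39 = 78 mod 79
Result 78 = p - 1 = -1 mod 79: 68 is a quadratic non-residue mod 79. As a residue in [0, p-1] the value is 78.
68^39 mod 79 = 78

78


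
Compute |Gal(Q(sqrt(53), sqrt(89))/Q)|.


The 2 square roots of distinct primes are multiplicatively independent over Q,
so [K:Q] = 2^2 and Gal(K/Q) is isomorphic to (Z/2Z)^2.
|Gal| = 2^2 = 4

4


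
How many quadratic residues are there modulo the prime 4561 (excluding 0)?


For prime p, the number of non-zero quadratic residues is (p-1)/2.
= (4561-1)/2
= 2280

2280


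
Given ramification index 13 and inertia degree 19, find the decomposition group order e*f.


|D_P| = e * f
= 13 * 19
= 247

247


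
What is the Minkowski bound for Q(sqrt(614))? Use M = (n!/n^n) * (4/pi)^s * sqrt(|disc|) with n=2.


d = 614, d mod 4 = 2, so disc(K) = 4d = 2456; |disc(K)| = 2456
Real quadratic field, so n = 2, s = r2 = 0, r1 = 2
M = (n!/n^n) * (4/pi)^s * sqrt(|disc(K)|) = (2!/2^2) * (4/pi)^0 * sqrt(2456)
= 0.5 * 1.000000 * 49.558047
= 24.7790

24.7790


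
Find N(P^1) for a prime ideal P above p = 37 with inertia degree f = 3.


N(P^a) = p^(a*f)
= 37^(1*3)
= 37^3
= 50653

50653


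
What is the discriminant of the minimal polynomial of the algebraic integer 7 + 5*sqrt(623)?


The element 7 + 5*sqrt(623) has minimal polynomial:
x^2 - 14*x - 15526
Discriminant = (-14)^2 - 4*(-15526)
= 196 + 62104
= 62300

62300


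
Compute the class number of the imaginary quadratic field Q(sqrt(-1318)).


K = Q(sqrt(-1318)). d mod 4 = 2, so D = disc(K) = 4d = -5272
h(K) equals the number of primitive reduced positive-definite forms (a, b, c) = a*x^2 + b*x*y + c*y^2 with b^2 - 4ac = D,
where reduced means |b| <= a <= c, with b >= 0 whenever |b| = a or a = c, and primitive means gcd(a, b, c) = 1.
Reduced forces 3a^2 <= |D| = 5272, so 1 <= a <= 41; b must have the parity of D, and c = (b^2 - D)/(4a) must be an integer >= a.
Enumerate a = 1..41, b in [-a, a]:
  a=1: (1, 0, 1318)  [1]
  a=2: (2, 0, 659)  [1]
  a=3..16: none
  a=17: (17, -10, 79), (17, 10, 79)  [2]
  a=18..22: none
  a=23: (23, -8, 58), (23, 8, 58)  [2]
  a=24..28: none
  a=29: (29, -8, 46), (29, 8, 46)  [2]
  a=30..33: none
  a=34: (34, -24, 43), (34, 24, 43)  [2]
  a=35..41: none
Total reduced forms: 1 + 1 + 2 + 2 + 2 + 2 = 10
h = 10

10


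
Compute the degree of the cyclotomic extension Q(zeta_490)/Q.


The degree equals Euler's totient phi(490).
490 = 2 * 5 * 7^2
phi(490) = 168

168


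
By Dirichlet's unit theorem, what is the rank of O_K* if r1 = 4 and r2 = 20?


By Dirichlet's unit theorem:
rank = r1 + r2 - 1
= 4 + 20 - 1
= 23

23


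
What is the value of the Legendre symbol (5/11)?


p = 11 is prime, so compute (5/11) with the reciprocity algorithm (Jacobi-symbol steps: pull out 2s via (2/n), flip via reciprocity, reduce):
  reciprocity: (5/11) -> +(11/5)
  reduce: (1/5)
  (1/5) = 1
Product of signs = 1
(5/11) = 1

1


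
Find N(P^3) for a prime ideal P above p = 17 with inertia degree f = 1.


N(P^a) = p^(a*f)
= 17^(3*1)
= 17^3
= 4913

4913


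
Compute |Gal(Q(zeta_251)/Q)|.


|Gal(Q(zeta_251)/Q)| = phi(251)
= 250

250


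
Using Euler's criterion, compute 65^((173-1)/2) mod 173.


p = 173 is prime and the exponent is (p-1)/2 = 86, so by Euler's criterion 65^86 = (65/173) = +1 or -1 mod 173.
Compute by square-and-multiply:
  86 = 64 + 16 + 4 + 2 (binary 1010110)
  Repeated squaring mod 173: 65^1 = 65, 65^2 = 73, 65^4 = 139, 65^8 = 118, 65^16 = 84, 65^32 = 136, 65^64 = 158
  65^86 = 65^64 * 65^16 * 65^4 * 65^2 = 158 * 84 * 139 * 73 mod 173
    158 * 84 = 13272 = 124 mod 173
    124 * 139 = 17236 = 109 mod 173
    109 * 73 = 7957 = 172 mod 173
  65^86 = 172 mod 173
Result 172 = p - 1 = -1 mod 173: 65 is a quadratic non-residue mod 173. As a residue in [0, p-1] the value is 172.
65^86 mod 173 = 172

172


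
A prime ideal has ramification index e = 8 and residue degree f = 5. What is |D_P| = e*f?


|D_P| = e * f
= 8 * 5
= 40

40


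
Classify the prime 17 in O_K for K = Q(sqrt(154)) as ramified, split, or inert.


K = Q(sqrt(154)). Since d mod 4 = 2, disc(K) = 616.
Check p | disc: 616 mod 17 = 4.
p does not divide disc. Compute Legendre symbol (d/p):
1^((17-1)/2) mod 17 = 1
(d/p) = 1, so p splits: (p) = P*P' with e=1, f=1, g=2.
Therefore p is split.

split


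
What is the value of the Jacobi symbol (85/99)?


Compute (85/99) via quadratic reciprocity:
  reciprocity: (85/99) -> +(99/85)
  reduce: (14/85)
  pull out 2: (2/85) = -1  (since 85 mod 8 = 5)
  reciprocity: (7/85) -> +(85/7)
  reduce: (1/7)
  (1/7) = 1
Product of signs = -1

-1


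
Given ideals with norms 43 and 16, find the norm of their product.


N(IJ) = N(I) * N(J)
= 43 * 16
= 688

688


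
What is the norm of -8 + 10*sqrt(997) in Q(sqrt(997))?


N(a + b*sqrt(d)) = a^2 - d*b^2
= (-8)^2 - (997)*(10)^2
= 64 - 99700
= -99636

-99636


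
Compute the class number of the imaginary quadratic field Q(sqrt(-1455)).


K = Q(sqrt(-1455)). d mod 4 = 1, so D = disc(K) = d = -1455
h(K) equals the number of primitive reduced positive-definite forms (a, b, c) = a*x^2 + b*x*y + c*y^2 with b^2 - 4ac = D,
where reduced means |b| <= a <= c, with b >= 0 whenever |b| = a or a = c, and primitive means gcd(a, b, c) = 1.
Reduced forces 3a^2 <= |D| = 1455, so 1 <= a <= 22; b must have the parity of D, and c = (b^2 - D)/(4a) must be an integer >= a.
Enumerate a = 1..22, b in [-a, a]:
  a=1: (1, 1, 364)  [1]
  a=2: (2, -1, 182), (2, 1, 182)  [2]
  a=3: (3, 3, 122)  [1]
  a=4: (4, -1, 91), (4, 1, 91)  [2]
  a=5: (5, 5, 74)  [1]
  a=6: (6, -3, 61), (6, 3, 61)  [2]
  a=7: (7, -1, 52), (7, 1, 52)  [2]
  a=8: (8, -7, 47), (8, 7, 47)  [2]
  a=9: none
  a=10: (10, -5, 37), (10, 5, 37)  [2]
  a=11: none
  a=12: (12, -9, 32), (12, 9, 32)  [2]
  a=13: (13, -1, 28), (13, 1, 28)  [2]
  a=14: (14, -13, 29), (14, -1, 26), (14, 1, 26), (14, 13, 29)  [4]
  a=15: (15, 15, 28)  [1]
  a=16: (16, -9, 24), (16, 9, 24)  [2]
  a=17..19: none
  a=20: (20, -15, 21), (20, 15, 21)  [2]
  a=21..22: none
Total reduced forms: 1 + 2 + 1 + 2 + 1 + 2 + 2 + 2 + 2 + 2 + 2 + 4 + 1 + 2 + 2 = 28
h = 28

28


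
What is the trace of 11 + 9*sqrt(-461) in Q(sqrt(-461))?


Tr(a + b*sqrt(d)) = (a + b*sqrt(d)) + (a - b*sqrt(d)) = 2a
= 2 * (11)
= 22

22


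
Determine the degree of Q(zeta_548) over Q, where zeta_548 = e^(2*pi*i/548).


The degree equals Euler's totient phi(548).
548 = 2^2 * 137
phi(548) = 272

272


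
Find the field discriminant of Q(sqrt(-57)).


For K = Q(sqrt(d)) with d squarefree: disc(K) = d if d = 1 mod 4, and disc(K) = 4d if d = 2 or 3 mod 4.
Here d = -57, and d mod 4 = 3.
d = 3 mod 4, not 1 (O_K = Z[sqrt(d)]), so disc(K) = 4d = 4 * (-57) = -228

-228


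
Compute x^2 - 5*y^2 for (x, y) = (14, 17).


x^2 - d*y^2
= 14^2 - 5*17^2
= 196 - 1445
= -1249

-1249


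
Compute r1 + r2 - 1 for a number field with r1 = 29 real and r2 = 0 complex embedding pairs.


By Dirichlet's unit theorem:
rank = r1 + r2 - 1
= 29 + 0 - 1
= 28

28


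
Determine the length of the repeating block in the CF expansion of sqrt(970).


Run the CF algorithm for sqrt(970).
a_0 = floor(sqrt(970)) = 31; set m_0=0, q_0=1.
Recurrence: m' = q*a - m,  q' = (d - m'^2)/q,  a' = floor((a_0 + m')/q').
  step 1: m=31, q=9, a=6
  step 2: m=23, q=49, a=1
  step 3: m=26, q=6, a=9
  step 4: m=28, q=31, a=1
  step 5: m=3, q=31, a=1
  step 6: m=28, q=6, a=9
  step 7: m=26, q=49, a=1
  step 8: m=23, q=9, a=6
  step 9: m=31, q=1, a=62
a_9 = 2*a_0 = 62, so the period closes here.
sqrt(970) = [31; 6, 1, 9, 1, 1, 9, 1, 6, 62]
Period length = 9

9


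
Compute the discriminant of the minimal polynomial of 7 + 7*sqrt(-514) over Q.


The element 7 + 7*sqrt(-514) has minimal polynomial:
x^2 - 14*x + 25235
Discriminant = (-14)^2 - 4*(25235)
= 196 - 100940
= -100744

-100744


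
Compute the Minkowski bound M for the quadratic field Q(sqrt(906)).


d = 906, d mod 4 = 2, so disc(K) = 4d = 3624; |disc(K)| = 3624
Real quadratic field, so n = 2, s = r2 = 0, r1 = 2
M = (n!/n^n) * (4/pi)^s * sqrt(|disc(K)|) = (2!/2^2) * (4/pi)^0 * sqrt(3624)
= 0.5 * 1.000000 * 60.199668
= 30.0998

30.0998


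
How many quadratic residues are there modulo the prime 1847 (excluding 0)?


For prime p, the number of non-zero quadratic residues is (p-1)/2.
= (1847-1)/2
= 923

923


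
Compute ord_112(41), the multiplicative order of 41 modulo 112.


We want ord_112(41), the smallest k >= 1 with 41^k = 1 mod 112.
n = 112 = 2^4 * 7, phi(112) = 48; the order divides phi(n).
Divisors of 48: 1, 2, 3, 4, 6, 8, 12, 16, 24, 48
Repeated squaring mod 112: 41^1 = 41, 41^2 = 1, 41^4 = 1, 41^8 = 1, 41^16 = 1, 41^32 = 1
Test divisors in increasing order:
  k=1: 41^1 = 41 mod 112
  k=2: 41^2 = 1 mod 112  <- first divisor giving 1
Order = 2

2


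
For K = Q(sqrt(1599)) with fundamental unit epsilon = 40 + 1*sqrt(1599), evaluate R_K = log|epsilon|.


epsilon = 40 + 1*sqrt(1599)
= 79.9875
R = ln(79.9875)
= 4.3819

4.3819


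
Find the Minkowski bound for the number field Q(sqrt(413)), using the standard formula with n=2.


d = 413, d mod 4 = 1, so disc(K) = d = 413; |disc(K)| = 413
Real quadratic field, so n = 2, s = r2 = 0, r1 = 2
M = (n!/n^n) * (4/pi)^s * sqrt(|disc(K)|) = (2!/2^2) * (4/pi)^0 * sqrt(413)
= 0.5 * 1.000000 * 20.322401
= 10.1612

10.1612


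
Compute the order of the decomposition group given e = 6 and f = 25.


|D_P| = e * f
= 6 * 25
= 150

150


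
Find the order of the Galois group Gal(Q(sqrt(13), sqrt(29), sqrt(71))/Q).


The 3 square roots of distinct primes are multiplicatively independent over Q,
so [K:Q] = 2^3 and Gal(K/Q) is isomorphic to (Z/2Z)^3.
|Gal| = 2^3 = 8

8


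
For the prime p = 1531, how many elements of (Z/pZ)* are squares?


For prime p, the number of non-zero quadratic residues is (p-1)/2.
= (1531-1)/2
= 765

765


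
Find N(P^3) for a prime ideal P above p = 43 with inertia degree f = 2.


N(P^a) = p^(a*f)
= 43^(3*2)
= 43^6
= 6321363049

6321363049


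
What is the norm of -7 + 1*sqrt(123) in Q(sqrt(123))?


N(a + b*sqrt(d)) = a^2 - d*b^2
= (-7)^2 - (123)*(1)^2
= 49 - 123
= -74

-74


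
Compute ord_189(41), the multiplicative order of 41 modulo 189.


We want ord_189(41), the smallest k >= 1 with 41^k = 1 mod 189.
n = 189 = 3^3 * 7, phi(189) = 108; the order divides phi(n).
Divisors of 108: 1, 2, 3, 4, 6, 9, 12, 18, 27, 36, 54, 108
Repeated squaring mod 189: 41^1 = 41, 41^2 = 169, 41^4 = 22, 41^8 = 106, 41^16 = 85, 41^32 = 43, 41^64 = 148
Test divisors in increasing order:
  k=1: 41^1 = 41 mod 189
  k=2: 41^2 = 169 mod 189
  k=3: 41^3 = 169 * 41 = 125 mod 189
  k=4: 41^4 = 22 mod 189
  k=6: 41^6 = 22 * 169 = 127 mod 189
  k=9: 41^9 = 106 * 41 = 188 mod 189
  k=12: 41^12 = 106 * 22 = 64 mod 189
  k=18: 41^18 = 85 * 169 = 1 mod 189  <- first divisor giving 1
Order = 18

18


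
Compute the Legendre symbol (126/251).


p = 251 is prime, so compute (126/251) with the reciprocity algorithm (Jacobi-symbol steps: pull out 2s via (2/n), flip via reciprocity, reduce):
  pull out 2: (2/251) = -1  (since 251 mod 8 = 3)
  reciprocity: (63/251) -> -(251/63)
  reduce: (62/63)
  pull out 2: (2/63) = +1  (since 63 mod 8 = 7)
  reciprocity: (31/63) -> -(63/31)
  reduce: (1/31)
  (1/31) = 1
Product of signs = -1
(126/251) = -1

-1
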